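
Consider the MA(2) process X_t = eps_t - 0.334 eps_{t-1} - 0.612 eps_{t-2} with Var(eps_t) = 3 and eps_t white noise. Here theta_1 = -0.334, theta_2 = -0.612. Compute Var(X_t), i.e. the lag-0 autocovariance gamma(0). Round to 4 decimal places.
\gamma(0) = 4.4583

For an MA(q) process X_t = eps_t + sum_i theta_i eps_{t-i} with
Var(eps_t) = sigma^2, the variance is
  gamma(0) = sigma^2 * (1 + sum_i theta_i^2).
  sum_i theta_i^2 = (-0.334)^2 + (-0.612)^2 = 0.111556 + 0.374544 = 0.4861.
  gamma(0) = 3 * (1 + 0.4861) = 3 * 1.4861 = 4.4583.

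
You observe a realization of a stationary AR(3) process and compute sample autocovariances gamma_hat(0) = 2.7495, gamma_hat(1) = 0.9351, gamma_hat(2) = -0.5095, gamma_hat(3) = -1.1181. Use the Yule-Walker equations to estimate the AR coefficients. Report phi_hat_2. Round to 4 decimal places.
\hat\phi_{2} = -0.2200

The Yule-Walker equations for an AR(p) process read, in matrix form,
  Gamma_p phi = r_p,   with   (Gamma_p)_{ij} = gamma(|i - j|),
                       (r_p)_i = gamma(i),   i,j = 1..p.
Substitute the sample gammas (Toeplitz matrix and right-hand side of size 3):
  Gamma_p = [[2.7495, 0.9351, -0.5095], [0.9351, 2.7495, 0.9351], [-0.5095, 0.9351, 2.7495]]
  r_p     = [0.9351, -0.5095, -1.1181]
Written out (R1..R3):
  (R1) 2.7495 phi_1 + 0.9351 phi_2 - 0.5095 phi_3 = 0.9351
  (R2) 0.9351 phi_1 + 2.7495 phi_2 + 0.9351 phi_3 = -0.5095
  (R3) -0.5095 phi_1 + 0.9351 phi_2 + 2.7495 phi_3 = -1.1181
Gaussian elimination:
  R2 <- R2 - (0.9351/2.7495) R1 = R2 - (0.340098) R1:  2.431474 phi_2 + 1.10838 phi_3 = -0.827526
  R3 <- R3 - (-0.5095/2.7495) R1 = R3 - (-0.185306) R1:  1.10838 phi_2 + 2.655086 phi_3 = -0.94482
  R3 <- R3 - (1.10838/2.431474) R2 = R3 - (0.455847) R2:  2.149835 phi_3 = -0.567595
Back-substitution:
  phi_hat_3 = -0.567595 / 2.149835 = -0.264018
  phi_hat_2 = (-0.827526 - (1.10838)(-0.264018)) / 2.431474 = -0.219987
  phi_hat_1 = (0.9351 - (0.9351)(-0.219987) - (-0.5095)(-0.264018)) / 2.7495 = 0.365991
So phi_hat = [0.3660, -0.2200, -0.2640].
Therefore phi_hat_2 = -0.2200.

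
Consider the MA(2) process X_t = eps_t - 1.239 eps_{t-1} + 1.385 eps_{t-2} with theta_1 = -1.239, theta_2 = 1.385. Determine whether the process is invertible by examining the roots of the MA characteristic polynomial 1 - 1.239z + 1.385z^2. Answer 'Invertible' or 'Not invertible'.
\text{Not invertible}

The MA(q) characteristic polynomial is P(z) = 1 - 1.239z + 1.385z^2.
Invertibility requires all roots to lie outside the unit circle, i.e. |z| > 1 for every root.
Set 1 + (-1.239) z + (1.385) z^2 = 0, i.e. a z^2 + b z + c = 0 with a = 1.385, b = -1.239, c = 1.
Discriminant D = b^2 - 4ac = (-1.239)^2 - 4*(1.385)*1 = 1.535121 - (5.54) = -4.004879.
D < 0, so the roots are the complex-conjugate pair z = (-b +/- i sqrt(-D)) / (2a) = 0.4473 +/- 0.7225i.
For a conjugate pair |z|^2 = z * conj(z) = (product of roots) = c/a = 1/(1.385) = 0.722022, so |z| = sqrt(0.722022) = 0.8497 for both roots.
Moduli of all roots: 0.8497, 0.8497.
All moduli strictly greater than 1? No.
Verdict: Not invertible.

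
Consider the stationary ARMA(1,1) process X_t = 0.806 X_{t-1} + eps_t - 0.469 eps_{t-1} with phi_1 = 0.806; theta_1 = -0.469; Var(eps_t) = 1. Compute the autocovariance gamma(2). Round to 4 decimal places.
\gamma(2) = 0.4822

Multiply the model equation by X_{t-k} and take expectations. With theta_0 = psi_0 = 1 and psi_j the MA(infinity) weights, this gives
  gamma(k) - sum_i phi_i gamma(k-i) = c_k,
  c_k = sigma^2 * sum_{j=k..q} theta_j psi_{j-k}   (c_k = 0 for k > q),
using gamma(-m) = gamma(m).
psi-weights needed (psi_j = theta_j + sum_i phi_i psi_{j-i}):
  psi_1 = theta_1 + phi_1 = -0.469 + (0.806) = 0.337
Right-hand sides:
  c_0 = sigma^2 (1 + theta_1 psi_1) = 1 * (1 + (-0.469)(0.337)) = 1 * 0.841947 = 0.841947
  c_1 = sigma^2 theta_1 = 1 * (-0.469) = -0.469
  c_2 = 0
Equations for k = 0 and k = 1 (AR order 1):
  gamma(0) = phi_1 gamma(1) + c_0
  gamma(1) = phi_1 gamma(0) + c_1
Substituting the second into the first: gamma(0) (1 - phi_1^2) = c_0 + phi_1 c_1, so
  gamma(0) = (c_0 + phi_1 c_1) / (1 - phi_1^2) = (0.841947 + (0.806)(-0.469)) / (1 - (0.806)^2) = 0.463933 / 0.350364 = 1.324146.
  gamma(1) = phi_1 gamma(0) + c_1 = (0.806)(1.324146) + (-0.469) = 0.598261.
For k = 2 (> q): gamma(2) = phi_1 gamma(1) = (0.806)(0.598261) = 0.482199.
Therefore gamma(2) = 0.4822 (to 4 decimal places).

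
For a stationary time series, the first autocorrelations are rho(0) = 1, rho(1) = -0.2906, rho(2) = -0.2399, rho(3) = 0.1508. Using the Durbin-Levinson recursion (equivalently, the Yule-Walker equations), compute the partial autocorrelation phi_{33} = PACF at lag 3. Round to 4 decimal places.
\phi_{33} = -0.0582

The PACF at lag k is phi_{kk}, the last component of the solution
to the Yule-Walker system G_k phi = r_k where
  (G_k)_{ij} = rho(|i - j|), (r_k)_i = rho(i), i,j = 1..k.
Equivalently, Durbin-Levinson gives phi_{kk} iteratively:
  phi_{11} = rho(1)
  phi_{kk} = [rho(k) - sum_{j=1..k-1} phi_{k-1,j} rho(k-j)]
            / [1 - sum_{j=1..k-1} phi_{k-1,j} rho(j)],
  phi_{k,j} = phi_{k-1,j} - phi_{kk} phi_{k-1,k-j},  j = 1..k-1.
Step k = 1:
  phi_11 = rho(1) = -0.2906.
Step k = 2:
  phi_22 = [rho(2) - phi_11 rho(1)] / [1 - phi_11 rho(1)] = [-0.2399 - (-0.2906)(-0.2906)] / [1 - (-0.2906)(-0.2906)]
         = -0.32434836 / 0.91555164 = -0.354266.
  Update: phi_21 = phi_11 - phi_22 phi_11 = -0.2906 - (-0.354266)(-0.2906) = -0.39355.
Step k = 3:
  phi_33 = [rho(3) - phi_21 rho(2) - phi_22 rho(1)] / [1 - phi_21 rho(1) - phi_22 rho(2)]
    numerator   = 0.1508 - (-0.39355)(-0.2399) - (-0.354266)(-0.2906) = -0.04656209
    denominator = 1 - (-0.39355)(-0.2906) - (-0.354266)(-0.2399) = 0.80064621
  phi_33 = -0.04656209 / 0.80064621 = -0.0582.
Therefore phi_{33} = -0.0582.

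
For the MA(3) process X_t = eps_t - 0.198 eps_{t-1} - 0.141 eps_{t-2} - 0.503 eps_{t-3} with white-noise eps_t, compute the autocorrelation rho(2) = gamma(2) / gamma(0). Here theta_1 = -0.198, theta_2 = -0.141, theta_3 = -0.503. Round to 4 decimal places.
\rho(2) = -0.0316

For an MA(q) process with theta_0 = 1, the autocovariance is
  gamma(k) = sigma^2 * sum_{i=0..q-k} theta_i * theta_{i+k},
and rho(k) = gamma(k) / gamma(0). Sigma^2 cancels.
  numerator   = (1)*(-0.141) + (-0.198)*(-0.503) = -0.041406.
  denominator = (1)^2 + (-0.198)^2 + (-0.141)^2 + (-0.503)^2 = 1.312094.
  rho(2) = -0.041406 / 1.312094 = -0.0316.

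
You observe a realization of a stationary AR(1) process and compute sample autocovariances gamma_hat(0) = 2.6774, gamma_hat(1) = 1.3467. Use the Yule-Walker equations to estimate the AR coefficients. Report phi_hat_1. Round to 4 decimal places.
\hat\phi_{1} = 0.5030

The Yule-Walker equations for an AR(p) process read, in matrix form,
  Gamma_p phi = r_p,   with   (Gamma_p)_{ij} = gamma(|i - j|),
                       (r_p)_i = gamma(i),   i,j = 1..p.
Substitute the sample gammas (Toeplitz matrix and right-hand side of size 1):
  Gamma_p = [[2.6774]]
  r_p     = [1.3467]
With p = 1 this is the single equation gamma(0) phi_1 = gamma(1):
  phi_hat_1 = gamma(1) / gamma(0) = 1.3467 / 2.6774 = 0.5030.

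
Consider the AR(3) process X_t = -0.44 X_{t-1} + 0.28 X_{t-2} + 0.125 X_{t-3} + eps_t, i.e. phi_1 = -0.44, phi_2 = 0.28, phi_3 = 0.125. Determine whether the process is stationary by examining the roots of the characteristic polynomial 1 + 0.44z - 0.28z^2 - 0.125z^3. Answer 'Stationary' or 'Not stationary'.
\text{Stationary}

The AR(p) characteristic polynomial is P(z) = 1 + 0.44z - 0.28z^2 - 0.125z^3.
Stationarity requires all roots to lie outside the unit circle, i.e. |z| > 1 for every root.
Degree 3: look for a simple real root z0 first, then factor out (1 - z/z0) and solve the remaining quadratic.
Testing z0 = -2: P(-2) = 1 + (0.44)(-2) + (-0.28)(-2)^2 + (-0.125)(-2)^3
  = 1 + (-0.88) + (-1.12) + (1) = 0.  So z_0 = -2 is a root, |z_0| = 2.
Divide out the factor (1 + 0.5 z) = (1 - z/z0) (since 1/z0 = -0.5):
  P(z) = (1 + 0.5 z)(1 + (-0.06) z + (-0.25) z^2)
  [check: z-coef -0.06 - (-0.5) = 0.44; z^2-coef -0.25 - (-0.5)(-0.06) = -0.28; z^3-coef -(-0.5)(-0.25) = -0.125.]
Remaining roots from the quadratic factor 1 + (-0.06) z + (-0.25) z^2:
  Set 1 + (-0.06) z + (-0.25) z^2 = 0, i.e. a z^2 + b z + c = 0 with a = -0.25, b = -0.06, c = 1.
  Discriminant D = b^2 - 4ac = (-0.06)^2 - 4*(-0.25)*1 = 0.0036 - (-1) = 1.0036.
  D >= 0, so the roots are real: z = (-b +/- sqrt(D)) / (2a) = (0.06 +/- 1.001798) / (-0.5).
    z_1 = (0.06 + 1.001798) / (-0.5) = -2.1236,   |z_1| = 2.1236.
    z_2 = (0.06 - 1.001798) / (-0.5) = 1.8836,   |z_2| = 1.8836.
Moduli of all roots: 2.0000, 2.1236, 1.8836.
All moduli strictly greater than 1? Yes.
Verdict: Stationary.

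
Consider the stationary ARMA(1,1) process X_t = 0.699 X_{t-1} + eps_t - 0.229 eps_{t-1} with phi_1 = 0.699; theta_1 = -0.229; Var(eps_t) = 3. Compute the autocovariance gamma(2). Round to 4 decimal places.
\gamma(2) = 1.6187

Multiply the model equation by X_{t-k} and take expectations. With theta_0 = psi_0 = 1 and psi_j the MA(infinity) weights, this gives
  gamma(k) - sum_i phi_i gamma(k-i) = c_k,
  c_k = sigma^2 * sum_{j=k..q} theta_j psi_{j-k}   (c_k = 0 for k > q),
using gamma(-m) = gamma(m).
psi-weights needed (psi_j = theta_j + sum_i phi_i psi_{j-i}):
  psi_1 = theta_1 + phi_1 = -0.229 + (0.699) = 0.47
Right-hand sides:
  c_0 = sigma^2 (1 + theta_1 psi_1) = 3 * (1 + (-0.229)(0.47)) = 3 * 0.89237 = 2.67711
  c_1 = sigma^2 theta_1 = 3 * (-0.229) = -0.687
  c_2 = 0
Equations for k = 0 and k = 1 (AR order 1):
  gamma(0) = phi_1 gamma(1) + c_0
  gamma(1) = phi_1 gamma(0) + c_1
Substituting the second into the first: gamma(0) (1 - phi_1^2) = c_0 + phi_1 c_1, so
  gamma(0) = (c_0 + phi_1 c_1) / (1 - phi_1^2) = (2.67711 + (0.699)(-0.687)) / (1 - (0.699)^2) = 2.196897 / 0.511399 = 4.295857.
  gamma(1) = phi_1 gamma(0) + c_1 = (0.699)(4.295857) + (-0.687) = 2.315804.
For k = 2 (> q): gamma(2) = phi_1 gamma(1) = (0.699)(2.315804) = 1.618747.
Therefore gamma(2) = 1.6187 (to 4 decimal places).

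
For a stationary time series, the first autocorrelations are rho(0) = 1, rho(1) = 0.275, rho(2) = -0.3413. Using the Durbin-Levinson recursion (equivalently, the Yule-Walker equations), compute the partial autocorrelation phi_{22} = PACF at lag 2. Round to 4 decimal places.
\phi_{22} = -0.4510

The PACF at lag k is phi_{kk}, the last component of the solution
to the Yule-Walker system G_k phi = r_k where
  (G_k)_{ij} = rho(|i - j|), (r_k)_i = rho(i), i,j = 1..k.
Equivalently, Durbin-Levinson gives phi_{kk} iteratively:
  phi_{11} = rho(1)
  phi_{kk} = [rho(k) - sum_{j=1..k-1} phi_{k-1,j} rho(k-j)]
            / [1 - sum_{j=1..k-1} phi_{k-1,j} rho(j)],
  phi_{k,j} = phi_{k-1,j} - phi_{kk} phi_{k-1,k-j},  j = 1..k-1.
Step k = 1:
  phi_11 = rho(1) = 0.275.
Step k = 2:
  phi_22 = [rho(2) - phi_11 rho(1)] / [1 - phi_11 rho(1)] = [-0.3413 - (0.275)(0.275)] / [1 - (0.275)(0.275)]
         = -0.416925 / 0.924375 = -0.451.
Therefore phi_{22} = -0.4510.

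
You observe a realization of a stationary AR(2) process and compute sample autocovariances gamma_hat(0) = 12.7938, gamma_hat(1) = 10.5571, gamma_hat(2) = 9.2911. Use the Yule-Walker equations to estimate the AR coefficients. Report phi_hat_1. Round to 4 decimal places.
\hat\phi_{1} = 0.7080

The Yule-Walker equations for an AR(p) process read, in matrix form,
  Gamma_p phi = r_p,   with   (Gamma_p)_{ij} = gamma(|i - j|),
                       (r_p)_i = gamma(i),   i,j = 1..p.
Substitute the sample gammas (Toeplitz matrix and right-hand side of size 2):
  Gamma_p = [[12.7938, 10.5571], [10.5571, 12.7938]]
  r_p     = [10.5571, 9.2911]
Written out:
  12.7938 phi_1 + 10.5571 phi_2 = 10.5571
  10.5571 phi_1 + 12.7938 phi_2 = 9.2911
Solve by Cramer's rule:
  det = gamma(0)^2 - gamma(1)^2 = (12.7938)^2 - (10.5571)^2 = 163.68131844 - 111.45236041 = 52.22895803
  phi_hat_1 = [gamma(1) gamma(0) - gamma(1) gamma(2)] / det = [(10.5571)(12.7938) - (10.5571)(9.2911)] / 52.22895803 = 36.97835417 / 52.22895803 = 0.708
  phi_hat_2 = [gamma(0) gamma(2) - gamma(1)^2] / det = [(12.7938)(9.2911) - (10.5571)^2] / 52.22895803 = 7.41611477 / 52.22895803 = 0.142
So phi_hat = [0.7080, 0.1420].
Therefore phi_hat_1 = 0.7080.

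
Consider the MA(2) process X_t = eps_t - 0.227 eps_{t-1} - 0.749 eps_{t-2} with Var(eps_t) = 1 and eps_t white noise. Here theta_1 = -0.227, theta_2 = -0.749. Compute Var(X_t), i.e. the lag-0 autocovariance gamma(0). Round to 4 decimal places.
\gamma(0) = 1.6125

For an MA(q) process X_t = eps_t + sum_i theta_i eps_{t-i} with
Var(eps_t) = sigma^2, the variance is
  gamma(0) = sigma^2 * (1 + sum_i theta_i^2).
  sum_i theta_i^2 = (-0.227)^2 + (-0.749)^2 = 0.051529 + 0.561001 = 0.61253.
  gamma(0) = 1 * (1 + 0.61253) = 1 * 1.61253 = 1.61253, which rounds to 1.6125.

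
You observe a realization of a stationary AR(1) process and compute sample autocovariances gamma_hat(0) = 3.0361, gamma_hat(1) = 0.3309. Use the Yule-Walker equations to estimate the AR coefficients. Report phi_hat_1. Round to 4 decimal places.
\hat\phi_{1} = 0.1090

The Yule-Walker equations for an AR(p) process read, in matrix form,
  Gamma_p phi = r_p,   with   (Gamma_p)_{ij} = gamma(|i - j|),
                       (r_p)_i = gamma(i),   i,j = 1..p.
Substitute the sample gammas (Toeplitz matrix and right-hand side of size 1):
  Gamma_p = [[3.0361]]
  r_p     = [0.3309]
With p = 1 this is the single equation gamma(0) phi_1 = gamma(1):
  phi_hat_1 = gamma(1) / gamma(0) = 0.3309 / 3.0361 = 0.1090.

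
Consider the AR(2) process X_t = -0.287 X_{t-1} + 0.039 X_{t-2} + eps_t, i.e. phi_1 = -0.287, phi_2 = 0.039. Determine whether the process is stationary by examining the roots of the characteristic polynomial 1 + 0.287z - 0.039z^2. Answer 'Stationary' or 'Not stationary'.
\text{Stationary}

The AR(p) characteristic polynomial is P(z) = 1 + 0.287z - 0.039z^2.
Stationarity requires all roots to lie outside the unit circle, i.e. |z| > 1 for every root.
Set 1 + (0.287) z + (-0.039) z^2 = 0, i.e. a z^2 + b z + c = 0 with a = -0.039, b = 0.287, c = 1.
Discriminant D = b^2 - 4ac = (0.287)^2 - 4*(-0.039)*1 = 0.082369 - (-0.156) = 0.238369.
D >= 0, so the roots are real: z = (-b +/- sqrt(D)) / (2a) = (-0.287 +/- 0.48823) / (-0.078).
  z_1 = (-0.287 + 0.48823) / (-0.078) = -2.5799,   |z_1| = 2.5799.
  z_2 = (-0.287 - 0.48823) / (-0.078) = 9.9389,   |z_2| = 9.9389.
Moduli of all roots: 2.5799, 9.9389.
All moduli strictly greater than 1? Yes.
Verdict: Stationary.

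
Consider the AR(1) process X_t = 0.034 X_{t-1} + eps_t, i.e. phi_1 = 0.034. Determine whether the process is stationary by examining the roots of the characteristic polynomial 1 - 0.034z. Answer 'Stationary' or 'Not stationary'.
\text{Stationary}

The AR(p) characteristic polynomial is P(z) = 1 - 0.034z.
Stationarity requires all roots to lie outside the unit circle, i.e. |z| > 1 for every root.
This is linear in z: 1 + (-0.034) z = 0  =>  z = -1/(-0.034) = 29.411765,  |z| = 29.411765.
Moduli of all roots: 29.4118.
All moduli strictly greater than 1? Yes.
Verdict: Stationary.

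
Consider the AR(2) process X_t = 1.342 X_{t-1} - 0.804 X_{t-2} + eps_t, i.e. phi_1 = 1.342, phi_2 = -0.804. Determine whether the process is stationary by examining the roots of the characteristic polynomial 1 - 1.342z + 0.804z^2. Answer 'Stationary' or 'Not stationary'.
\text{Stationary}

The AR(p) characteristic polynomial is P(z) = 1 - 1.342z + 0.804z^2.
Stationarity requires all roots to lie outside the unit circle, i.e. |z| > 1 for every root.
Set 1 + (-1.342) z + (0.804) z^2 = 0, i.e. a z^2 + b z + c = 0 with a = 0.804, b = -1.342, c = 1.
Discriminant D = b^2 - 4ac = (-1.342)^2 - 4*(0.804)*1 = 1.800964 - (3.216) = -1.415036.
D < 0, so the roots are the complex-conjugate pair z = (-b +/- i sqrt(-D)) / (2a) = 0.8346 +/- 0.7398i.
For a conjugate pair |z|^2 = z * conj(z) = (product of roots) = c/a = 1/(0.804) = 1.243781, so |z| = sqrt(1.243781) = 1.1152 for both roots.
Moduli of all roots: 1.1152, 1.1152.
All moduli strictly greater than 1? Yes.
Verdict: Stationary.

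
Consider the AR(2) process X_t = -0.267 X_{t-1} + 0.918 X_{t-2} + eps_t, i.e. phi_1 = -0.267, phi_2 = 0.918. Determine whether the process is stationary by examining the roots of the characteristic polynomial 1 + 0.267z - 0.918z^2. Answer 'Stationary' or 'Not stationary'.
\text{Not stationary}

The AR(p) characteristic polynomial is P(z) = 1 + 0.267z - 0.918z^2.
Stationarity requires all roots to lie outside the unit circle, i.e. |z| > 1 for every root.
Set 1 + (0.267) z + (-0.918) z^2 = 0, i.e. a z^2 + b z + c = 0 with a = -0.918, b = 0.267, c = 1.
Discriminant D = b^2 - 4ac = (0.267)^2 - 4*(-0.918)*1 = 0.071289 - (-3.672) = 3.743289.
D >= 0, so the roots are real: z = (-b +/- sqrt(D)) / (2a) = (-0.267 +/- 1.934758) / (-1.836).
  z_1 = (-0.267 + 1.934758) / (-1.836) = -0.9084,   |z_1| = 0.9084.
  z_2 = (-0.267 - 1.934758) / (-1.836) = 1.1992,   |z_2| = 1.1992.
Moduli of all roots: 0.9084, 1.1992.
All moduli strictly greater than 1? No.
Verdict: Not stationary.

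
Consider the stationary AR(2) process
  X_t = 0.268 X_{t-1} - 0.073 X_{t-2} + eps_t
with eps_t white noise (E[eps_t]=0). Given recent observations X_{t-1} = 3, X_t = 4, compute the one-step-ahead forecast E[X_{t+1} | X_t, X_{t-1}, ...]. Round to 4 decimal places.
E[X_{t+1} \mid \mathcal F_t] = 0.8530

For an AR(p) model X_t = c + sum_i phi_i X_{t-i} + eps_t, the
one-step-ahead conditional mean is
  E[X_{t+1} | X_t, ...] = c + sum_i phi_i X_{t+1-i}.
Substitute known values:
  E[X_{t+1} | ...] = (0.268) * (4) + (-0.073) * (3)
                   = 0.8530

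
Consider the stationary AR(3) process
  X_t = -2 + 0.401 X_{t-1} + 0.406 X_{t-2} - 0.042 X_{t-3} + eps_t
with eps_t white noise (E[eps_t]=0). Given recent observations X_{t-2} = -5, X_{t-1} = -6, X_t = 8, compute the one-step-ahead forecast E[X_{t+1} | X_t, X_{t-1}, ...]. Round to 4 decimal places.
E[X_{t+1} \mid \mathcal F_t] = -1.0180

For an AR(p) model X_t = c + sum_i phi_i X_{t-i} + eps_t, the
one-step-ahead conditional mean is
  E[X_{t+1} | X_t, ...] = c + sum_i phi_i X_{t+1-i}.
Substitute known values:
  E[X_{t+1} | ...] = -2 + (0.401) * (8) + (0.406) * (-6) + (-0.042) * (-5)
                   = -1.0180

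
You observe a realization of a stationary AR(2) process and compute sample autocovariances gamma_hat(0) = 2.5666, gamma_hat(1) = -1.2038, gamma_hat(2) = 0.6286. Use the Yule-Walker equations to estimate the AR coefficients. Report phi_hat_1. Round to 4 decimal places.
\hat\phi_{1} = -0.4540

The Yule-Walker equations for an AR(p) process read, in matrix form,
  Gamma_p phi = r_p,   with   (Gamma_p)_{ij} = gamma(|i - j|),
                       (r_p)_i = gamma(i),   i,j = 1..p.
Substitute the sample gammas (Toeplitz matrix and right-hand side of size 2):
  Gamma_p = [[2.5666, -1.2038], [-1.2038, 2.5666]]
  r_p     = [-1.2038, 0.6286]
Written out:
  2.5666 phi_1 - 1.2038 phi_2 = -1.2038
  -1.2038 phi_1 + 2.5666 phi_2 = 0.6286
Solve by Cramer's rule:
  det = gamma(0)^2 - gamma(1)^2 = (2.5666)^2 - (-1.2038)^2 = 6.58743556 - 1.44913444 = 5.13830112
  phi_hat_1 = [gamma(1) gamma(0) - gamma(1) gamma(2)] / det = [(-1.2038)(2.5666) - (-1.2038)(0.6286)] / 5.13830112 = -2.3329644 / 5.13830112 = -0.454
  phi_hat_2 = [gamma(0) gamma(2) - gamma(1)^2] / det = [(2.5666)(0.6286) - (-1.2038)^2] / 5.13830112 = 0.16423032 / 5.13830112 = 0.032
So phi_hat = [-0.4540, 0.0320].
Therefore phi_hat_1 = -0.4540.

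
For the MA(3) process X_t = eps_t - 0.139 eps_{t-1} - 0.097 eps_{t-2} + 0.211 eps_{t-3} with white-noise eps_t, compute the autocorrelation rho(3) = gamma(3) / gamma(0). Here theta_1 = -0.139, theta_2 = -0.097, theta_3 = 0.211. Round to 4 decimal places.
\rho(3) = 0.1966

For an MA(q) process with theta_0 = 1, the autocovariance is
  gamma(k) = sigma^2 * sum_{i=0..q-k} theta_i * theta_{i+k},
and rho(k) = gamma(k) / gamma(0). Sigma^2 cancels.
  numerator   = (1)*(0.211) = 0.211.
  denominator = (1)^2 + (-0.139)^2 + (-0.097)^2 + (0.211)^2 = 1.073251.
  rho(3) = 0.211 / 1.073251 = 0.1966.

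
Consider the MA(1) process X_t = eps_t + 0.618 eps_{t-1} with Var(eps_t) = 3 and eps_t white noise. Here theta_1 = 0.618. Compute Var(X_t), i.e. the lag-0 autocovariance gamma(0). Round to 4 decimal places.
\gamma(0) = 4.1458

For an MA(q) process X_t = eps_t + sum_i theta_i eps_{t-i} with
Var(eps_t) = sigma^2, the variance is
  gamma(0) = sigma^2 * (1 + sum_i theta_i^2).
  sum_i theta_i^2 = (0.618)^2 = 0.381924.
  gamma(0) = 3 * (1 + 0.381924) = 3 * 1.381924 = 4.145772, which rounds to 4.1458.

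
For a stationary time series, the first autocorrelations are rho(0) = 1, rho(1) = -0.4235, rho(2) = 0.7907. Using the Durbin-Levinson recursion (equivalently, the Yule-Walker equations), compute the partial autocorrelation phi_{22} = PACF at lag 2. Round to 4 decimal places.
\phi_{22} = 0.7450

The PACF at lag k is phi_{kk}, the last component of the solution
to the Yule-Walker system G_k phi = r_k where
  (G_k)_{ij} = rho(|i - j|), (r_k)_i = rho(i), i,j = 1..k.
Equivalently, Durbin-Levinson gives phi_{kk} iteratively:
  phi_{11} = rho(1)
  phi_{kk} = [rho(k) - sum_{j=1..k-1} phi_{k-1,j} rho(k-j)]
            / [1 - sum_{j=1..k-1} phi_{k-1,j} rho(j)],
  phi_{k,j} = phi_{k-1,j} - phi_{kk} phi_{k-1,k-j},  j = 1..k-1.
Step k = 1:
  phi_11 = rho(1) = -0.4235.
Step k = 2:
  phi_22 = [rho(2) - phi_11 rho(1)] / [1 - phi_11 rho(1)] = [0.7907 - (-0.4235)(-0.4235)] / [1 - (-0.4235)(-0.4235)]
         = 0.61134775 / 0.82064775 = 0.745.
Therefore phi_{22} = 0.7450.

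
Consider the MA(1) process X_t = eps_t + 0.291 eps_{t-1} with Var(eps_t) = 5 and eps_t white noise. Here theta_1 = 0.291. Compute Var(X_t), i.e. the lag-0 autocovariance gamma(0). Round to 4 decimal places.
\gamma(0) = 5.4234

For an MA(q) process X_t = eps_t + sum_i theta_i eps_{t-i} with
Var(eps_t) = sigma^2, the variance is
  gamma(0) = sigma^2 * (1 + sum_i theta_i^2).
  sum_i theta_i^2 = (0.291)^2 = 0.084681.
  gamma(0) = 5 * (1 + 0.084681) = 5 * 1.084681 = 5.423405, which rounds to 5.4234.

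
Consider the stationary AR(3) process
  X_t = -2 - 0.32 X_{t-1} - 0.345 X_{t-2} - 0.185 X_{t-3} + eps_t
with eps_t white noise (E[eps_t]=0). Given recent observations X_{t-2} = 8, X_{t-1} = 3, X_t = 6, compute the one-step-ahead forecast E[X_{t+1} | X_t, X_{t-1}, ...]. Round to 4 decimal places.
E[X_{t+1} \mid \mathcal F_t] = -6.4350

For an AR(p) model X_t = c + sum_i phi_i X_{t-i} + eps_t, the
one-step-ahead conditional mean is
  E[X_{t+1} | X_t, ...] = c + sum_i phi_i X_{t+1-i}.
Substitute known values:
  E[X_{t+1} | ...] = -2 + (-0.32) * (6) + (-0.345) * (3) + (-0.185) * (8)
                   = -6.4350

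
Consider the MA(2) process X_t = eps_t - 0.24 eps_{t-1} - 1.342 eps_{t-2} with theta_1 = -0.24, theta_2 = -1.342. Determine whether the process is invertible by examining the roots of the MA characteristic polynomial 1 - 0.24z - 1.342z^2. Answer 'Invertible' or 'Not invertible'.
\text{Not invertible}

The MA(q) characteristic polynomial is P(z) = 1 - 0.24z - 1.342z^2.
Invertibility requires all roots to lie outside the unit circle, i.e. |z| > 1 for every root.
Set 1 + (-0.24) z + (-1.342) z^2 = 0, i.e. a z^2 + b z + c = 0 with a = -1.342, b = -0.24, c = 1.
Discriminant D = b^2 - 4ac = (-0.24)^2 - 4*(-1.342)*1 = 0.0576 - (-5.368) = 5.4256.
D >= 0, so the roots are real: z = (-b +/- sqrt(D)) / (2a) = (0.24 +/- 2.329292) / (-2.684).
  z_1 = (0.24 + 2.329292) / (-2.684) = -0.9573,   |z_1| = 0.9573.
  z_2 = (0.24 - 2.329292) / (-2.684) = 0.7784,   |z_2| = 0.7784.
Moduli of all roots: 0.9573, 0.7784.
All moduli strictly greater than 1? No.
Verdict: Not invertible.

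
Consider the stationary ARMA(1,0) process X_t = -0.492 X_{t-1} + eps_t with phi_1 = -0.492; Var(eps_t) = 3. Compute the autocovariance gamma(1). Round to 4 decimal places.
\gamma(1) = -1.9474

Multiply the model equation by X_{t-k} and take expectations. With theta_0 = psi_0 = 1 and psi_j the MA(infinity) weights, this gives
  gamma(k) - sum_i phi_i gamma(k-i) = c_k,
  c_k = sigma^2 * sum_{j=k..q} theta_j psi_{j-k}   (c_k = 0 for k > q),
using gamma(-m) = gamma(m).
Pure AR (q = 0): c_0 = sigma^2 = 3, c_k = 0 for k >= 1.
Equations for k = 0 and k = 1 (AR order 1):
  gamma(0) = phi_1 gamma(1) + c_0
  gamma(1) = phi_1 gamma(0) + c_1
Substituting the second into the first: gamma(0) (1 - phi_1^2) = c_0 + phi_1 c_1, so
  gamma(0) = c_0 / (1 - phi_1^2) = 3 / (1 - (-0.492)^2) = 3 / 0.757936 = 3.958118.
  gamma(1) = phi_1 gamma(0) = (-0.492)(3.958118) = -1.947394.
Therefore gamma(1) = -1.9474 (to 4 decimal places).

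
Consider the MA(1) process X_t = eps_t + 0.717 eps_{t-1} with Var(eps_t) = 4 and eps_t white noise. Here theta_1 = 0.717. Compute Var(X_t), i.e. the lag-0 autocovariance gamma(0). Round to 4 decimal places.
\gamma(0) = 6.0564

For an MA(q) process X_t = eps_t + sum_i theta_i eps_{t-i} with
Var(eps_t) = sigma^2, the variance is
  gamma(0) = sigma^2 * (1 + sum_i theta_i^2).
  sum_i theta_i^2 = (0.717)^2 = 0.514089.
  gamma(0) = 4 * (1 + 0.514089) = 4 * 1.514089 = 6.056356, which rounds to 6.0564.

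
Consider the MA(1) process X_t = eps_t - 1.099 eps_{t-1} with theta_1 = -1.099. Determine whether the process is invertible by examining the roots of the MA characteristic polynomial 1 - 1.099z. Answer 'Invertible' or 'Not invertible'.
\text{Not invertible}

The MA(q) characteristic polynomial is P(z) = 1 - 1.099z.
Invertibility requires all roots to lie outside the unit circle, i.e. |z| > 1 for every root.
This is linear in z: 1 + (-1.099) z = 0  =>  z = -1/(-1.099) = 0.909918,  |z| = 0.909918.
Moduli of all roots: 0.9099.
All moduli strictly greater than 1? No.
Verdict: Not invertible.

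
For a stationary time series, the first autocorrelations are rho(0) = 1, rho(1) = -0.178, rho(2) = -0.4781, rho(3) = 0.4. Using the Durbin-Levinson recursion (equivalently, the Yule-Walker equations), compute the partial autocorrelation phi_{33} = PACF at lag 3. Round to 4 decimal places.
\phi_{33} = 0.2520

The PACF at lag k is phi_{kk}, the last component of the solution
to the Yule-Walker system G_k phi = r_k where
  (G_k)_{ij} = rho(|i - j|), (r_k)_i = rho(i), i,j = 1..k.
Equivalently, Durbin-Levinson gives phi_{kk} iteratively:
  phi_{11} = rho(1)
  phi_{kk} = [rho(k) - sum_{j=1..k-1} phi_{k-1,j} rho(k-j)]
            / [1 - sum_{j=1..k-1} phi_{k-1,j} rho(j)],
  phi_{k,j} = phi_{k-1,j} - phi_{kk} phi_{k-1,k-j},  j = 1..k-1.
Step k = 1:
  phi_11 = rho(1) = -0.178.
Step k = 2:
  phi_22 = [rho(2) - phi_11 rho(1)] / [1 - phi_11 rho(1)] = [-0.4781 - (-0.178)(-0.178)] / [1 - (-0.178)(-0.178)]
         = -0.509784 / 0.968316 = -0.526465.
  Update: phi_21 = phi_11 - phi_22 phi_11 = -0.178 - (-0.526465)(-0.178) = -0.271711.
Step k = 3:
  phi_33 = [rho(3) - phi_21 rho(2) - phi_22 rho(1)] / [1 - phi_21 rho(1) - phi_22 rho(2)]
    numerator   = 0.4 - (-0.271711)(-0.4781) - (-0.526465)(-0.178) = 0.17638444
    denominator = 1 - (-0.271711)(-0.178) - (-0.526465)(-0.4781) = 0.69993282
  phi_33 = 0.17638444 / 0.69993282 = 0.252.
Therefore phi_{33} = 0.2520.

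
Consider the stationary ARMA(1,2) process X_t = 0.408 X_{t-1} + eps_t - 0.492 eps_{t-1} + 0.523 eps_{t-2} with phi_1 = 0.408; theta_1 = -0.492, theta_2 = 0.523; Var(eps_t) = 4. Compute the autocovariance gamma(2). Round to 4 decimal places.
\gamma(2) = 2.0787

Multiply the model equation by X_{t-k} and take expectations. With theta_0 = psi_0 = 1 and psi_j the MA(infinity) weights, this gives
  gamma(k) - sum_i phi_i gamma(k-i) = c_k,
  c_k = sigma^2 * sum_{j=k..q} theta_j psi_{j-k}   (c_k = 0 for k > q),
using gamma(-m) = gamma(m).
psi-weights needed (psi_j = theta_j + sum_i phi_i psi_{j-i}):
  psi_1 = theta_1 + phi_1 = -0.492 + (0.408) = -0.084
  psi_2 = theta_2 + phi_1 psi_1 = 0.523 + (0.408)(-0.084) = 0.488728
Right-hand sides:
  c_0 = sigma^2 (1 + theta_1 psi_1 + theta_2 psi_2) = 4 * (1 + (-0.492)(-0.084) + (0.523)(0.488728)) = 4 * 1.296933 = 5.187731
  c_1 = sigma^2 (theta_1 + theta_2 psi_1) = 4 * (-0.492 + (0.523)(-0.084)) = -2.143728
  c_2 = sigma^2 theta_2 = 4 * (0.523) = 2.092
Equations for k = 0 and k = 1 (AR order 1):
  gamma(0) = phi_1 gamma(1) + c_0
  gamma(1) = phi_1 gamma(0) + c_1
Substituting the second into the first: gamma(0) (1 - phi_1^2) = c_0 + phi_1 c_1, so
  gamma(0) = (c_0 + phi_1 c_1) / (1 - phi_1^2) = (5.187731 + (0.408)(-2.143728)) / (1 - (0.408)^2) = 4.31309 / 0.833536 = 5.17445.
  gamma(1) = phi_1 gamma(0) + c_1 = (0.408)(5.17445) + (-2.143728) = -0.032553.
For k = 2: gamma(2) = phi_1 gamma(1) + c_2
  = (0.408)(-0.032553) + (2.092) = 2.078719.
Therefore gamma(2) = 2.0787 (to 4 decimal places).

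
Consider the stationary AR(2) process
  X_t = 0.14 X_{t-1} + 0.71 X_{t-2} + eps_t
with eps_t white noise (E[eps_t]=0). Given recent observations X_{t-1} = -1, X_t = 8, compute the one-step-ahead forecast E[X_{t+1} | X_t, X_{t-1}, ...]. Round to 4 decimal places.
E[X_{t+1} \mid \mathcal F_t] = 0.4100

For an AR(p) model X_t = c + sum_i phi_i X_{t-i} + eps_t, the
one-step-ahead conditional mean is
  E[X_{t+1} | X_t, ...] = c + sum_i phi_i X_{t+1-i}.
Substitute known values:
  E[X_{t+1} | ...] = (0.14) * (8) + (0.71) * (-1)
                   = 0.4100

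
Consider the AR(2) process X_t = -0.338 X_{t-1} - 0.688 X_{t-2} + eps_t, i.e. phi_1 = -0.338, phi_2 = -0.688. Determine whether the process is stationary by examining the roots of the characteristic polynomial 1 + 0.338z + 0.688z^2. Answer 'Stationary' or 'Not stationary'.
\text{Stationary}

The AR(p) characteristic polynomial is P(z) = 1 + 0.338z + 0.688z^2.
Stationarity requires all roots to lie outside the unit circle, i.e. |z| > 1 for every root.
Set 1 + (0.338) z + (0.688) z^2 = 0, i.e. a z^2 + b z + c = 0 with a = 0.688, b = 0.338, c = 1.
Discriminant D = b^2 - 4ac = (0.338)^2 - 4*(0.688)*1 = 0.114244 - (2.752) = -2.637756.
D < 0, so the roots are the complex-conjugate pair z = (-b +/- i sqrt(-D)) / (2a) = -0.2456 +/- 1.1803i.
For a conjugate pair |z|^2 = z * conj(z) = (product of roots) = c/a = 1/(0.688) = 1.453488, so |z| = sqrt(1.453488) = 1.2056 for both roots.
Moduli of all roots: 1.2056, 1.2056.
All moduli strictly greater than 1? Yes.
Verdict: Stationary.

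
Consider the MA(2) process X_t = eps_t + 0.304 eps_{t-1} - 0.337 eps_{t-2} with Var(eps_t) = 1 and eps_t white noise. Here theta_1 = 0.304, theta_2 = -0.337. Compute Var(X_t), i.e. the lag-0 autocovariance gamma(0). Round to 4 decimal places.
\gamma(0) = 1.2060

For an MA(q) process X_t = eps_t + sum_i theta_i eps_{t-i} with
Var(eps_t) = sigma^2, the variance is
  gamma(0) = sigma^2 * (1 + sum_i theta_i^2).
  sum_i theta_i^2 = (0.304)^2 + (-0.337)^2 = 0.092416 + 0.113569 = 0.205985.
  gamma(0) = 1 * (1 + 0.205985) = 1 * 1.205985 = 1.205985, which rounds to 1.2060.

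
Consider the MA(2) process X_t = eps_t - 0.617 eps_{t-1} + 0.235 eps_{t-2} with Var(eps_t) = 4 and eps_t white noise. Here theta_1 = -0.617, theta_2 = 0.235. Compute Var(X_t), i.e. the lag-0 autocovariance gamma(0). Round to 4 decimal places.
\gamma(0) = 5.7437

For an MA(q) process X_t = eps_t + sum_i theta_i eps_{t-i} with
Var(eps_t) = sigma^2, the variance is
  gamma(0) = sigma^2 * (1 + sum_i theta_i^2).
  sum_i theta_i^2 = (-0.617)^2 + (0.235)^2 = 0.380689 + 0.055225 = 0.435914.
  gamma(0) = 4 * (1 + 0.435914) = 4 * 1.435914 = 5.743656, which rounds to 5.7437.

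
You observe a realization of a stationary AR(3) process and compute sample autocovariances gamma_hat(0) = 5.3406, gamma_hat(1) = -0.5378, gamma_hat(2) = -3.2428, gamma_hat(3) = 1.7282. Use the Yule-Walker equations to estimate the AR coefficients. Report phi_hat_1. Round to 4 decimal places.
\hat\phi_{1} = 0.0030

The Yule-Walker equations for an AR(p) process read, in matrix form,
  Gamma_p phi = r_p,   with   (Gamma_p)_{ij} = gamma(|i - j|),
                       (r_p)_i = gamma(i),   i,j = 1..p.
Substitute the sample gammas (Toeplitz matrix and right-hand side of size 3):
  Gamma_p = [[5.3406, -0.5378, -3.2428], [-0.5378, 5.3406, -0.5378], [-3.2428, -0.5378, 5.3406]]
  r_p     = [-0.5378, -3.2428, 1.7282]
Written out (R1..R3):
  (R1) 5.3406 phi_1 - 0.5378 phi_2 - 3.2428 phi_3 = -0.5378
  (R2) -0.5378 phi_1 + 5.3406 phi_2 - 0.5378 phi_3 = -3.2428
  (R3) -3.2428 phi_1 - 0.5378 phi_2 + 5.3406 phi_3 = 1.7282
Gaussian elimination:
  R2 <- R2 - (-0.5378/5.3406) R1 = R2 - (-0.1007) R1:  5.286443 phi_2 - 0.864351 phi_3 = -3.296957
  R3 <- R3 - (-3.2428/5.3406) R1 = R3 - (-0.607198) R1:  -0.864351 phi_2 + 3.371579 phi_3 = 1.401649
  R3 <- R3 - (-0.864351/5.286443) R2 = R3 - (-0.163503) R2:  3.230255 phi_3 = 0.862586
Back-substitution:
  phi_hat_3 = 0.862586 / 3.230255 = 0.267033
  phi_hat_2 = (-3.296957 - (-0.864351)(0.267033)) / 5.286443 = -0.580002
  phi_hat_1 = (-0.5378 - (-0.5378)(-0.580002) - (-3.2428)(0.267033)) / 5.3406 = 0.003035
So phi_hat = [0.0030, -0.5800, 0.2670].
Therefore phi_hat_1 = 0.0030.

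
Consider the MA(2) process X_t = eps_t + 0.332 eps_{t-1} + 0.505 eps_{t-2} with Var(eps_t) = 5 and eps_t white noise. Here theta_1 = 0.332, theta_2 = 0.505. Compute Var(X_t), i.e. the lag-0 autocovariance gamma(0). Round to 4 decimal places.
\gamma(0) = 6.8262

For an MA(q) process X_t = eps_t + sum_i theta_i eps_{t-i} with
Var(eps_t) = sigma^2, the variance is
  gamma(0) = sigma^2 * (1 + sum_i theta_i^2).
  sum_i theta_i^2 = (0.332)^2 + (0.505)^2 = 0.110224 + 0.255025 = 0.365249.
  gamma(0) = 5 * (1 + 0.365249) = 5 * 1.365249 = 6.826245, which rounds to 6.8262.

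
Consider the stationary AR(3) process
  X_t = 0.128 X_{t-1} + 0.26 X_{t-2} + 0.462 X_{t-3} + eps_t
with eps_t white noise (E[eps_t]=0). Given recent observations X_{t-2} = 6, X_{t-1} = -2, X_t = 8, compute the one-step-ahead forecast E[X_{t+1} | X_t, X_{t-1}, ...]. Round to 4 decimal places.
E[X_{t+1} \mid \mathcal F_t] = 3.2760

For an AR(p) model X_t = c + sum_i phi_i X_{t-i} + eps_t, the
one-step-ahead conditional mean is
  E[X_{t+1} | X_t, ...] = c + sum_i phi_i X_{t+1-i}.
Substitute known values:
  E[X_{t+1} | ...] = (0.128) * (8) + (0.26) * (-2) + (0.462) * (6)
                   = 3.2760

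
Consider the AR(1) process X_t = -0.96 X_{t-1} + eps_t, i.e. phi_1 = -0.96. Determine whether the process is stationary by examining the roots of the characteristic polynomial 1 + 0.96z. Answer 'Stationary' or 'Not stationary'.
\text{Stationary}

The AR(p) characteristic polynomial is P(z) = 1 + 0.96z.
Stationarity requires all roots to lie outside the unit circle, i.e. |z| > 1 for every root.
This is linear in z: 1 + (0.96) z = 0  =>  z = -1/(0.96) = -1.041667,  |z| = 1.041667.
Moduli of all roots: 1.0417.
All moduli strictly greater than 1? Yes.
Verdict: Stationary.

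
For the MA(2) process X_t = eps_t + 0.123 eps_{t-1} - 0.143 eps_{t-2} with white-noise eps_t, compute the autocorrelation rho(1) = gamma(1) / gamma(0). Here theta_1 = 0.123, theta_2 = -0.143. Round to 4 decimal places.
\rho(1) = 0.1018

For an MA(q) process with theta_0 = 1, the autocovariance is
  gamma(k) = sigma^2 * sum_{i=0..q-k} theta_i * theta_{i+k},
and rho(k) = gamma(k) / gamma(0). Sigma^2 cancels.
  numerator   = (1)*(0.123) + (0.123)*(-0.143) = 0.105411.
  denominator = (1)^2 + (0.123)^2 + (-0.143)^2 = 1.035578.
  rho(1) = 0.105411 / 1.035578 = 0.1018.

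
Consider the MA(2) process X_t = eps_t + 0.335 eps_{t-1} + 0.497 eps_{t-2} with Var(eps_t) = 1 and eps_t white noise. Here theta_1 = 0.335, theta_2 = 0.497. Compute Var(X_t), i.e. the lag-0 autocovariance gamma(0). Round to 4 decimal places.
\gamma(0) = 1.3592

For an MA(q) process X_t = eps_t + sum_i theta_i eps_{t-i} with
Var(eps_t) = sigma^2, the variance is
  gamma(0) = sigma^2 * (1 + sum_i theta_i^2).
  sum_i theta_i^2 = (0.335)^2 + (0.497)^2 = 0.112225 + 0.247009 = 0.359234.
  gamma(0) = 1 * (1 + 0.359234) = 1 * 1.359234 = 1.359234, which rounds to 1.3592.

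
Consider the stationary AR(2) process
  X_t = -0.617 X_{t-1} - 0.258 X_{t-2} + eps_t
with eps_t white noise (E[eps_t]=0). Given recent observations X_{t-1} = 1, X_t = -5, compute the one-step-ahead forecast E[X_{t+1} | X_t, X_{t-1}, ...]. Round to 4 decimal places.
E[X_{t+1} \mid \mathcal F_t] = 2.8270

For an AR(p) model X_t = c + sum_i phi_i X_{t-i} + eps_t, the
one-step-ahead conditional mean is
  E[X_{t+1} | X_t, ...] = c + sum_i phi_i X_{t+1-i}.
Substitute known values:
  E[X_{t+1} | ...] = (-0.617) * (-5) + (-0.258) * (1)
                   = 2.8270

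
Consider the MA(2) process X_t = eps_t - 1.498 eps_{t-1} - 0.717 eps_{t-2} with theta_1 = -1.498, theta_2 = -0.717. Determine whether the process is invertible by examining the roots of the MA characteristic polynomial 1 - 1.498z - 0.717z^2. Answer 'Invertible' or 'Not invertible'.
\text{Not invertible}

The MA(q) characteristic polynomial is P(z) = 1 - 1.498z - 0.717z^2.
Invertibility requires all roots to lie outside the unit circle, i.e. |z| > 1 for every root.
Set 1 + (-1.498) z + (-0.717) z^2 = 0, i.e. a z^2 + b z + c = 0 with a = -0.717, b = -1.498, c = 1.
Discriminant D = b^2 - 4ac = (-1.498)^2 - 4*(-0.717)*1 = 2.244004 - (-2.868) = 5.112004.
D >= 0, so the roots are real: z = (-b +/- sqrt(D)) / (2a) = (1.498 +/- 2.260974) / (-1.434).
  z_1 = (1.498 + 2.260974) / (-1.434) = -2.6213,   |z_1| = 2.6213.
  z_2 = (1.498 - 2.260974) / (-1.434) = 0.5321,   |z_2| = 0.5321.
Moduli of all roots: 2.6213, 0.5321.
All moduli strictly greater than 1? No.
Verdict: Not invertible.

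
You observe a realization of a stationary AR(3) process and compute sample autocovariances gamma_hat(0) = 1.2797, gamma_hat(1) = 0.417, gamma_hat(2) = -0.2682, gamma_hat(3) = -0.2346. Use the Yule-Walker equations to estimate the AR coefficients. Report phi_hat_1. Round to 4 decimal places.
\hat\phi_{1} = 0.4519

The Yule-Walker equations for an AR(p) process read, in matrix form,
  Gamma_p phi = r_p,   with   (Gamma_p)_{ij} = gamma(|i - j|),
                       (r_p)_i = gamma(i),   i,j = 1..p.
Substitute the sample gammas (Toeplitz matrix and right-hand side of size 3):
  Gamma_p = [[1.2797, 0.417, -0.2682], [0.417, 1.2797, 0.417], [-0.2682, 0.417, 1.2797]]
  r_p     = [0.417, -0.2682, -0.2346]
Written out (R1..R3):
  (R1) 1.2797 phi_1 + 0.417 phi_2 - 0.2682 phi_3 = 0.417
  (R2) 0.417 phi_1 + 1.2797 phi_2 + 0.417 phi_3 = -0.2682
  (R3) -0.2682 phi_1 + 0.417 phi_2 + 1.2797 phi_3 = -0.2346
Gaussian elimination:
  R2 <- R2 - (0.417/1.2797) R1 = R2 - (0.325858) R1:  1.143817 phi_2 + 0.504395 phi_3 = -0.404083
  R3 <- R3 - (-0.2682/1.2797) R1 = R3 - (-0.20958) R1:  0.504395 phi_2 + 1.223491 phi_3 = -0.147205
  R3 <- R3 - (0.504395/1.143817) R2 = R3 - (0.440975) R2:  1.001065 phi_3 = 0.030985
Back-substitution:
  phi_hat_3 = 0.030985 / 1.001065 = 0.030952
  phi_hat_2 = (-0.404083 - (0.504395)(0.030952)) / 1.143817 = -0.366925
  phi_hat_1 = (0.417 - (0.417)(-0.366925) - (-0.2682)(0.030952)) / 1.2797 = 0.45191
So phi_hat = [0.4519, -0.3669, 0.0310].
Therefore phi_hat_1 = 0.4519.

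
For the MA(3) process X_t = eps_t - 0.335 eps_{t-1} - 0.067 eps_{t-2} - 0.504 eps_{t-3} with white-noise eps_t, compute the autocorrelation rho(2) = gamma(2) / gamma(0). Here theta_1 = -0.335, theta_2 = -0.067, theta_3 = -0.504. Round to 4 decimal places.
\rho(2) = 0.0743

For an MA(q) process with theta_0 = 1, the autocovariance is
  gamma(k) = sigma^2 * sum_{i=0..q-k} theta_i * theta_{i+k},
and rho(k) = gamma(k) / gamma(0). Sigma^2 cancels.
  numerator   = (1)*(-0.067) + (-0.335)*(-0.504) = 0.10184.
  denominator = (1)^2 + (-0.335)^2 + (-0.067)^2 + (-0.504)^2 = 1.37073.
  rho(2) = 0.10184 / 1.37073 = 0.0743.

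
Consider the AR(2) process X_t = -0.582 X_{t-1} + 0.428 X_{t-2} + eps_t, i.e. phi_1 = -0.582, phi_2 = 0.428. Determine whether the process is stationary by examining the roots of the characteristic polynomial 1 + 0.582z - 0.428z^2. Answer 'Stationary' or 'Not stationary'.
\text{Not stationary}

The AR(p) characteristic polynomial is P(z) = 1 + 0.582z - 0.428z^2.
Stationarity requires all roots to lie outside the unit circle, i.e. |z| > 1 for every root.
Set 1 + (0.582) z + (-0.428) z^2 = 0, i.e. a z^2 + b z + c = 0 with a = -0.428, b = 0.582, c = 1.
Discriminant D = b^2 - 4ac = (0.582)^2 - 4*(-0.428)*1 = 0.338724 - (-1.712) = 2.050724.
D >= 0, so the roots are real: z = (-b +/- sqrt(D)) / (2a) = (-0.582 +/- 1.432035) / (-0.856).
  z_1 = (-0.582 + 1.432035) / (-0.856) = -0.993,   |z_1| = 0.993.
  z_2 = (-0.582 - 1.432035) / (-0.856) = 2.3528,   |z_2| = 2.3528.
Moduli of all roots: 0.9930, 2.3528.
All moduli strictly greater than 1? No.
Verdict: Not stationary.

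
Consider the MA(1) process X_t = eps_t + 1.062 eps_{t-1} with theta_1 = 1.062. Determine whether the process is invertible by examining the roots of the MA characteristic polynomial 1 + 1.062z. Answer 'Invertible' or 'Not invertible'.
\text{Not invertible}

The MA(q) characteristic polynomial is P(z) = 1 + 1.062z.
Invertibility requires all roots to lie outside the unit circle, i.e. |z| > 1 for every root.
This is linear in z: 1 + (1.062) z = 0  =>  z = -1/(1.062) = -0.94162,  |z| = 0.94162.
Moduli of all roots: 0.9416.
All moduli strictly greater than 1? No.
Verdict: Not invertible.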